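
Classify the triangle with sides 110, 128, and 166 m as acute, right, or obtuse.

Compare the square of the longest side to the sum of squares of the other two: 110² + 128² = 28484 > 27556 = 166².

acute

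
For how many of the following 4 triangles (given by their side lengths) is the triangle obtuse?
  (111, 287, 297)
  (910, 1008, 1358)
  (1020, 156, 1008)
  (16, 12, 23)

1

(111,287,297): 111²+287² = 94690 > 88209 = 297² → acute
(910,1008,1358): 910²+1008² = 1844164 = 1358² → right
(1020,156,1008): 156²+1008² = 1040400 = 1020² → right
(16,12,23): 12²+16² = 400 < 529 = 23² → obtuse
1 of the 4 is obtuse.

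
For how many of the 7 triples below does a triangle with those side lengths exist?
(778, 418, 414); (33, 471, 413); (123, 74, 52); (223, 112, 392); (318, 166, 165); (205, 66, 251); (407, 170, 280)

(414,418,778): 414+418 > 778 → valid
(33,413,471): 33+413 ≤ 471 → not valid
(52,74,123): 52+74 > 123 → valid
(112,223,392): 112+223 ≤ 392 → not valid
(165,166,318): 165+166 > 318 → valid
(66,205,251): 66+205 > 251 → valid
(170,280,407): 170+280 > 407 → valid
5 of the 7 triples form a triangle.

5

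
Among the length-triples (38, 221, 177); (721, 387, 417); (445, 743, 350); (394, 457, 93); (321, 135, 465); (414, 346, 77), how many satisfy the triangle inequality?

(38,177,221): 38+177 ≤ 221 → not valid
(387,417,721): 387+417 > 721 → valid
(350,445,743): 350+445 > 743 → valid
(93,394,457): 93+394 > 457 → valid
(135,321,465): 135+321 ≤ 465 → not valid
(77,346,414): 77+346 > 414 → valid
4 of the 6 triples form a triangle.

4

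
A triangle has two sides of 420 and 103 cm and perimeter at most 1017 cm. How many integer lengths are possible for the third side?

Triangle inequality: 317 < x < 523. Perimeter ≤ 1017 gives x ≤ 1017 − 420 − 103 = 494.
So 317 < x ≤ 494; integers 318 through 494: 177 values.

177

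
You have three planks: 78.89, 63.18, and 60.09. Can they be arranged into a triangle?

Yes

The longest side is 78.89, and the other two sum to 123.27.
Since 123.27 > 78.89, the triangle inequality holds.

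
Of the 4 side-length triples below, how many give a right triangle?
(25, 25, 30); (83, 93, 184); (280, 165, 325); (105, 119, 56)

2

(25,25,30): 25²+25² = 1250 > 900 = 30² → acute
(83,93,184): 83+93 ≤ 184, not a triangle
(280,165,325): 165²+280² = 105625 = 325² → right
(105,119,56): 56²+105² = 14161 = 119² → right
2 of the 4 are right.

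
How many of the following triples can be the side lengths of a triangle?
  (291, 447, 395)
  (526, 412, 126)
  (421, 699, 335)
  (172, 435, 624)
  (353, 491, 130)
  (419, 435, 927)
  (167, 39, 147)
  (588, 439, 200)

(291,395,447): 291+395 > 447 → valid
(126,412,526): 126+412 > 526 → valid
(335,421,699): 335+421 > 699 → valid
(172,435,624): 172+435 ≤ 624 → not valid
(130,353,491): 130+353 ≤ 491 → not valid
(419,435,927): 419+435 ≤ 927 → not valid
(39,147,167): 39+147 > 167 → valid
(200,439,588): 200+439 > 588 → valid
5 of the 8 triples form a triangle.

5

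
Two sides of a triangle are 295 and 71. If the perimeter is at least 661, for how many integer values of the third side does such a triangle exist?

71

Triangle inequality: 224 < x < 366. Perimeter ≥ 661 gives x ≥ 661 − 295 − 71 = 295.
So 295 ≤ x < 366; integers 295 through 365: 71 values.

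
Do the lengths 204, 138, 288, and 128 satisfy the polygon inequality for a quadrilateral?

Yes

A quadrilateral exists iff every side is shorter than the sum of the others — equivalently, the longest side is less than the sum of the rest.
Longest side 288 < 470 (sum of the remaining 3), so yes.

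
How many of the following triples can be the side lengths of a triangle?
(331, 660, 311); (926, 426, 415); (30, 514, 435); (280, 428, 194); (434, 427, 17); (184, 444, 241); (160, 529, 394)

3

(311,331,660): 311+331 ≤ 660 → not valid
(415,426,926): 415+426 ≤ 926 → not valid
(30,435,514): 30+435 ≤ 514 → not valid
(194,280,428): 194+280 > 428 → valid
(17,427,434): 17+427 > 434 → valid
(184,241,444): 184+241 ≤ 444 → not valid
(160,394,529): 160+394 > 529 → valid
3 of the 7 triples form a triangle.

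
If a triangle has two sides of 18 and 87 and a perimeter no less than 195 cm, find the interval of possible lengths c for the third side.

90 ≤ c < 105

Triangle inequality alone gives 69 < c < 105.
The perimeter condition gives c ≥ 195 − 18 − 87 = 90.
Intersecting the two: 90 ≤ c < 105.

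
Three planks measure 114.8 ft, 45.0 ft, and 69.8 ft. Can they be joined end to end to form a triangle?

No

The two shorter sides sum to 114.8, exactly equal to the longest side 114.8.
That gives only a degenerate (flat) triangle — the inequality must be strict.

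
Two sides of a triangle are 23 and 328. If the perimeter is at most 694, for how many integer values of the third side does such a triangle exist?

Triangle inequality: 305 < x < 351. Perimeter ≤ 694 gives x ≤ 694 − 23 − 328 = 343.
So 305 < x ≤ 343; integers 306 through 343: 38 values.

38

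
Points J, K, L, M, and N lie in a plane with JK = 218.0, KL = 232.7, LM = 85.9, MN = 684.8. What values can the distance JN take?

148.2 ≤ JN ≤ 1221.4

The maximum is all hops collinear in one direction: 218.0 + 232.7 + 85.9 + 684.8 = 1221.4.
The longest hop is 684.8; the others sum to 536.6. Folding the others back against it leaves at least 684.8 − 536.6 = 148.2.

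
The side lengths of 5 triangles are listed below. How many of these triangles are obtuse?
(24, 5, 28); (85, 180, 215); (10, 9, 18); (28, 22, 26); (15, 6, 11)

4

(24,5,28): 5²+24² = 601 < 784 = 28² → obtuse
(85,180,215): 85²+180² = 39625 < 46225 = 215² → obtuse
(10,9,18): 9²+10² = 181 < 324 = 18² → obtuse
(28,22,26): 22²+26² = 1160 > 784 = 28² → acute
(15,6,11): 6²+11² = 157 < 225 = 15² → obtuse
4 of the 5 are obtuse.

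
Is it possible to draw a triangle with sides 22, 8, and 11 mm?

No

The longest side is 22, but the other two sum to only 19.
19 < 22, so the triangle inequality fails.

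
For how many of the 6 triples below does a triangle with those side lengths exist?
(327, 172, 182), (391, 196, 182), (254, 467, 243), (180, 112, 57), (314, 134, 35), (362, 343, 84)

3

(172,182,327): 172+182 > 327 → valid
(182,196,391): 182+196 ≤ 391 → not valid
(243,254,467): 243+254 > 467 → valid
(57,112,180): 57+112 ≤ 180 → not valid
(35,134,314): 35+134 ≤ 314 → not valid
(84,343,362): 84+343 > 362 → valid
3 of the 6 triples form a triangle.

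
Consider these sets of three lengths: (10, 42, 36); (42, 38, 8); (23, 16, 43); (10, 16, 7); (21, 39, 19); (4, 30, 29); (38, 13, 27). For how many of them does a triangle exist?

6

(10,36,42): 10+36 > 42 → valid
(8,38,42): 8+38 > 42 → valid
(16,23,43): 16+23 ≤ 43 → not valid
(7,10,16): 7+10 > 16 → valid
(19,21,39): 19+21 > 39 → valid
(4,29,30): 4+29 > 30 → valid
(13,27,38): 13+27 > 38 → valid
6 of the 7 triples form a triangle.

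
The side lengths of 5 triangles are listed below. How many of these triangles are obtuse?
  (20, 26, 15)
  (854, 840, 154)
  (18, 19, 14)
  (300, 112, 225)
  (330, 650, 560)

(20,26,15): 15²+20² = 625 < 676 = 26² → obtuse
(854,840,154): 154²+840² = 729316 = 854² → right
(18,19,14): 14²+18² = 520 > 361 = 19² → acute
(300,112,225): 112²+225² = 63169 < 90000 = 300² → obtuse
(330,650,560): 330²+560² = 422500 = 650² → right
2 of the 5 are obtuse.

2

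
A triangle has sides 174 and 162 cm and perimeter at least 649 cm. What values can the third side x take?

Triangle inequality alone gives 12 < x < 336.
The perimeter condition gives x ≥ 649 − 174 − 162 = 313.
Intersecting the two: 313 ≤ x < 336.

313 ≤ x < 336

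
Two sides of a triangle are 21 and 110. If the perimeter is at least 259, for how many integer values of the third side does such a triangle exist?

3

Triangle inequality: 89 < x < 131. Perimeter ≥ 259 gives x ≥ 259 − 21 − 110 = 128.
So 128 ≤ x < 131; integers 128 through 130: 3 values.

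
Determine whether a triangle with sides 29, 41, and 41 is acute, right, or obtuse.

Compare the square of the longest side to the sum of squares of the other two: 29² + 41² = 2522 > 1681 = 41².

acute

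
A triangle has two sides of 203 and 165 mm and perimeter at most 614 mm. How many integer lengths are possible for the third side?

Triangle inequality: 38 < x < 368. Perimeter ≤ 614 gives x ≤ 614 − 203 − 165 = 246.
So 38 < x ≤ 246; integers 39 through 246: 208 values.

208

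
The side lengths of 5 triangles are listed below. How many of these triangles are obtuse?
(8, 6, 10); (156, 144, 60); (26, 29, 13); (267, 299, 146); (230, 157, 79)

1

(8,6,10): 6²+8² = 100 = 10² → right
(156,144,60): 60²+144² = 24336 = 156² → right
(26,29,13): 13²+26² = 845 > 841 = 29² → acute
(267,299,146): 146²+267² = 92605 > 89401 = 299² → acute
(230,157,79): 79²+157² = 30890 < 52900 = 230² → obtuse
1 of the 5 is obtuse.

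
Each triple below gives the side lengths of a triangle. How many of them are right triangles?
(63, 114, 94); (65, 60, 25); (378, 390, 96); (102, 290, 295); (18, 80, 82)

(63,114,94): 63²+94² = 12805 < 12996 = 114² → obtuse
(65,60,25): 25²+60² = 4225 = 65² → right
(378,390,96): 96²+378² = 152100 = 390² → right
(102,290,295): 102²+290² = 94504 > 87025 = 295² → acute
(18,80,82): 18²+80² = 6724 = 82² → right
3 of the 5 are right.

3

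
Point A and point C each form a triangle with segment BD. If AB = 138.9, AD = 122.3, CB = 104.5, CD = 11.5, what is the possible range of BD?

93.0 < BD < 116.0

From triangle ABD: |138.9 − 122.3| < BD < 138.9 + 122.3, i.e. 16.6 < BD < 261.2.
From triangle CBD: 93.0 < BD < 116.0.
Both must hold, so BD lies in the intersection.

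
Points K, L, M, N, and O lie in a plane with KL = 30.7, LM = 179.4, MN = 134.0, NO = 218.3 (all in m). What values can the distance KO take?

The maximum is all hops collinear in one direction: 30.7 + 179.4 + 134.0 + 218.3 = 562.4.
The longest hop is 218.3; the others sum to 344.1. Since 218.3 ≤ 344.1, the path can fold back on itself completely, so the minimum distance is 0.

0 ≤ KO ≤ 562.4 m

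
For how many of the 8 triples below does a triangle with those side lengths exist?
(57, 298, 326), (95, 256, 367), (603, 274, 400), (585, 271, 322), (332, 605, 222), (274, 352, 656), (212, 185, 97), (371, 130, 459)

(57,298,326): 57+298 > 326 → valid
(95,256,367): 95+256 ≤ 367 → not valid
(274,400,603): 274+400 > 603 → valid
(271,322,585): 271+322 > 585 → valid
(222,332,605): 222+332 ≤ 605 → not valid
(274,352,656): 274+352 ≤ 656 → not valid
(97,185,212): 97+185 > 212 → valid
(130,371,459): 130+371 > 459 → valid
5 of the 8 triples form a triangle.

5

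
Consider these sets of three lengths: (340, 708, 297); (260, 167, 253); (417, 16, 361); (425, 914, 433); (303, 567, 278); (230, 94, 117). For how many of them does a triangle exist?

(297,340,708): 297+340 ≤ 708 → not valid
(167,253,260): 167+253 > 260 → valid
(16,361,417): 16+361 ≤ 417 → not valid
(425,433,914): 425+433 ≤ 914 → not valid
(278,303,567): 278+303 > 567 → valid
(94,117,230): 94+117 ≤ 230 → not valid
2 of the 6 triples form a triangle.

2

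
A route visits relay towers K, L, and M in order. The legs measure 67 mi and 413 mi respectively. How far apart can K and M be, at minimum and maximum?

By the triangle inequality, |67 − 413| ≤ KM ≤ 67 + 413.

346 ≤ KM ≤ 480 mi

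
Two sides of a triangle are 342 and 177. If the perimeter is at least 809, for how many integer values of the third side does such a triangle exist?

229

Triangle inequality: 165 < x < 519. Perimeter ≥ 809 gives x ≥ 809 − 342 − 177 = 290.
So 290 ≤ x < 519; integers 290 through 518: 229 values.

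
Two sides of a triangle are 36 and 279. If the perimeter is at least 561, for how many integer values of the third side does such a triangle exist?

Triangle inequality: 243 < x < 315. Perimeter ≥ 561 gives x ≥ 561 − 36 − 279 = 246.
So 246 ≤ x < 315; integers 246 through 314: 69 values.

69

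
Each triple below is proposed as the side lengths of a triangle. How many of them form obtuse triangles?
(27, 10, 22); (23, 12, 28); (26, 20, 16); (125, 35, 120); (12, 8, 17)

4

(27,10,22): 10²+22² = 584 < 729 = 27² → obtuse
(23,12,28): 12²+23² = 673 < 784 = 28² → obtuse
(26,20,16): 16²+20² = 656 < 676 = 26² → obtuse
(125,35,120): 35²+120² = 15625 = 125² → right
(12,8,17): 8²+12² = 208 < 289 = 17² → obtuse
4 of the 5 are obtuse.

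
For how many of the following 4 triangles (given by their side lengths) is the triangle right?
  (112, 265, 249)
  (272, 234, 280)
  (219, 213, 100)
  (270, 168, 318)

(112,265,249): 112²+249² = 74545 > 70225 = 265² → acute
(272,234,280): 234²+272² = 128740 > 78400 = 280² → acute
(219,213,100): 100²+213² = 55369 > 47961 = 219² → acute
(270,168,318): 168²+270² = 101124 = 318² → right
1 of the 4 is right.

1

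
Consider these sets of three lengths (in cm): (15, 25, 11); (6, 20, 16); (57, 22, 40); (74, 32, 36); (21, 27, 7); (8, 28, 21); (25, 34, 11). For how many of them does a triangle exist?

(11,15,25): 11+15 > 25 → valid
(6,16,20): 6+16 > 20 → valid
(22,40,57): 22+40 > 57 → valid
(32,36,74): 32+36 ≤ 74 → not valid
(7,21,27): 7+21 > 27 → valid
(8,21,28): 8+21 > 28 → valid
(11,25,34): 11+25 > 34 → valid
6 of the 7 triples form a triangle.

6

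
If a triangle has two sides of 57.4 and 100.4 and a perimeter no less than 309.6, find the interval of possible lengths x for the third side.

151.8 ≤ x < 157.8

Triangle inequality alone gives 43.0 < x < 157.8.
The perimeter condition gives x ≥ 309.6 − 57.4 − 100.4 = 151.8.
Intersecting the two: 151.8 ≤ x < 157.8.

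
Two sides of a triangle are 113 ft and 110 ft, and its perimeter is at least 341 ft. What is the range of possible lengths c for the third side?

118 ≤ c < 223 ft

Triangle inequality alone gives 3 < c < 223.
The perimeter condition gives c ≥ 341 − 113 − 110 = 118.
Intersecting the two: 118 ≤ c < 223.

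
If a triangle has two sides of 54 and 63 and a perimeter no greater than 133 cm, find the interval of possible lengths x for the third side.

Triangle inequality alone gives 9 < x < 117.
The perimeter condition gives x ≤ 133 − 54 − 63 = 16.
Intersecting the two: 9 < x ≤ 16.

9 < x ≤ 16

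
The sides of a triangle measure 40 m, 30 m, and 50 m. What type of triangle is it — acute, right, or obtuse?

Compare the square of the longest side to the sum of squares of the other two: 30² + 40² = 2500 = 50².

right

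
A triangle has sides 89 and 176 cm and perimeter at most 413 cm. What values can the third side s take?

87 < s ≤ 148 cm

Triangle inequality alone gives 87 < s < 265.
The perimeter condition gives s ≤ 413 − 89 − 176 = 148.
Intersecting the two: 87 < s ≤ 148.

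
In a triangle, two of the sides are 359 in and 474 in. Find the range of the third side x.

By the triangle inequality, x must be less than 359 + 474 = 833 and greater than |359 − 474| = 115.

115 < x < 833 (in)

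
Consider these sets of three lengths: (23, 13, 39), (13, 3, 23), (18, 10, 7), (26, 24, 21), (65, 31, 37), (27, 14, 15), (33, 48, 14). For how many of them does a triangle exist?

3

(13,23,39): 13+23 ≤ 39 → not valid
(3,13,23): 3+13 ≤ 23 → not valid
(7,10,18): 7+10 ≤ 18 → not valid
(21,24,26): 21+24 > 26 → valid
(31,37,65): 31+37 > 65 → valid
(14,15,27): 14+15 > 27 → valid
(14,33,48): 14+33 ≤ 48 → not valid
3 of the 7 triples form a triangle.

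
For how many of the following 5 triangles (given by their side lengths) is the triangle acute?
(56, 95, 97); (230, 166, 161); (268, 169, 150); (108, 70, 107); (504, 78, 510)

(56,95,97): 56²+95² = 12161 > 9409 = 97² → acute
(230,166,161): 161²+166² = 53477 > 52900 = 230² → acute
(268,169,150): 150²+169² = 51061 < 71824 = 268² → obtuse
(108,70,107): 70²+107² = 16349 > 11664 = 108² → acute
(504,78,510): 78²+504² = 260100 = 510² → right
3 of the 5 are acute.

3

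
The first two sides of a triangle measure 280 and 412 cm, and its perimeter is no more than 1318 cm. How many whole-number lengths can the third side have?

494

Triangle inequality: 132 < x < 692. Perimeter ≤ 1318 gives x ≤ 1318 − 280 − 412 = 626.
So 132 < x ≤ 626; integers 133 through 626: 494 values.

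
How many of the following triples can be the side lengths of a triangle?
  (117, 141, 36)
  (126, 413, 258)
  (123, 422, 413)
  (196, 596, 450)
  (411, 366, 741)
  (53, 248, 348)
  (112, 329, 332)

5

(36,117,141): 36+117 > 141 → valid
(126,258,413): 126+258 ≤ 413 → not valid
(123,413,422): 123+413 > 422 → valid
(196,450,596): 196+450 > 596 → valid
(366,411,741): 366+411 > 741 → valid
(53,248,348): 53+248 ≤ 348 → not valid
(112,329,332): 112+329 > 332 → valid
5 of the 7 triples form a triangle.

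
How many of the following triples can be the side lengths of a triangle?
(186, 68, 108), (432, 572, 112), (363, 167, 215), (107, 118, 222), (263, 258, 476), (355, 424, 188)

4

(68,108,186): 68+108 ≤ 186 → not valid
(112,432,572): 112+432 ≤ 572 → not valid
(167,215,363): 167+215 > 363 → valid
(107,118,222): 107+118 > 222 → valid
(258,263,476): 258+263 > 476 → valid
(188,355,424): 188+355 > 424 → valid
4 of the 6 triples form a triangle.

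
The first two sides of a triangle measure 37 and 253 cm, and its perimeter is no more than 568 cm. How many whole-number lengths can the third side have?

Triangle inequality: 216 < x < 290. Perimeter ≤ 568 gives x ≤ 568 − 37 − 253 = 278.
So 216 < x ≤ 278; integers 217 through 278: 62 values.

62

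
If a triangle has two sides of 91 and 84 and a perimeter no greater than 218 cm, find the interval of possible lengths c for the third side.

7 < c ≤ 43

Triangle inequality alone gives 7 < c < 175.
The perimeter condition gives c ≤ 218 − 91 − 84 = 43.
Intersecting the two: 7 < c ≤ 43.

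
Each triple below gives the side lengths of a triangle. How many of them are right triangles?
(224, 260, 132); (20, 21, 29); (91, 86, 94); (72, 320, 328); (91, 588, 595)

(224,260,132): 132²+224² = 67600 = 260² → right
(20,21,29): 20²+21² = 841 = 29² → right
(91,86,94): 86²+91² = 15677 > 8836 = 94² → acute
(72,320,328): 72²+320² = 107584 = 328² → right
(91,588,595): 91²+588² = 354025 = 595² → right
4 of the 5 are right.

4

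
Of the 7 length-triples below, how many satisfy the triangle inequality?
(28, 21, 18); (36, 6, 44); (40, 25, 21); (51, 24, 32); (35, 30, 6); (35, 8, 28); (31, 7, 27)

6

(18,21,28): 18+21 > 28 → valid
(6,36,44): 6+36 ≤ 44 → not valid
(21,25,40): 21+25 > 40 → valid
(24,32,51): 24+32 > 51 → valid
(6,30,35): 6+30 > 35 → valid
(8,28,35): 8+28 > 35 → valid
(7,27,31): 7+27 > 31 → valid
6 of the 7 triples form a triangle.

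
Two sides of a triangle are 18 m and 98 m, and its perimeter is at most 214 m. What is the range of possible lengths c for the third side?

Triangle inequality alone gives 80 < c < 116.
The perimeter condition gives c ≤ 214 − 18 − 98 = 98.
Intersecting the two: 80 < c ≤ 98.

80 < c ≤ 98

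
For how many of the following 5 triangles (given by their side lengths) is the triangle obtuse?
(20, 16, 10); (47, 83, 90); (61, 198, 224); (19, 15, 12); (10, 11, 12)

2

(20,16,10): 10²+16² = 356 < 400 = 20² → obtuse
(47,83,90): 47²+83² = 9098 > 8100 = 90² → acute
(61,198,224): 61²+198² = 42925 < 50176 = 224² → obtuse
(19,15,12): 12²+15² = 369 > 361 = 19² → acute
(10,11,12): 10²+11² = 221 > 144 = 12² → acute
2 of the 5 are obtuse.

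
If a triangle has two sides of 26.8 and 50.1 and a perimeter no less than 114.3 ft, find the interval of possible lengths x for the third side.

37.4 ≤ x < 76.9 ft

Triangle inequality alone gives 23.3 < x < 76.9.
The perimeter condition gives x ≥ 114.3 − 26.8 − 50.1 = 37.4.
Intersecting the two: 37.4 ≤ x < 76.9.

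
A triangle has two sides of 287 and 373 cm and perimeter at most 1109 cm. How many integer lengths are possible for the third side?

Triangle inequality: 86 < x < 660. Perimeter ≤ 1109 gives x ≤ 1109 − 287 − 373 = 449.
So 86 < x ≤ 449; integers 87 through 449: 363 values.

363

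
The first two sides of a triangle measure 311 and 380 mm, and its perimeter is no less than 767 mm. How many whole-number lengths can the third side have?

Triangle inequality: 69 < x < 691. Perimeter ≥ 767 gives x ≥ 767 − 311 − 380 = 76.
So 76 ≤ x < 691; integers 76 through 690: 615 values.

615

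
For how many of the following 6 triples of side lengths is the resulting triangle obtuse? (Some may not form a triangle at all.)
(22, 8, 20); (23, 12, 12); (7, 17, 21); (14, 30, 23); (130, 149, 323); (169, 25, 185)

5

(22,8,20): 8²+20² = 464 < 484 = 22² → obtuse
(23,12,12): 12²+12² = 288 < 529 = 23² → obtuse
(7,17,21): 7²+17² = 338 < 441 = 21² → obtuse
(14,30,23): 14²+23² = 725 < 900 = 30² → obtuse
(130,149,323): 130+149 ≤ 323, not a triangle
(169,25,185): 25²+169² = 29186 < 34225 = 185² → obtuse
5 of the 6 are obtuse.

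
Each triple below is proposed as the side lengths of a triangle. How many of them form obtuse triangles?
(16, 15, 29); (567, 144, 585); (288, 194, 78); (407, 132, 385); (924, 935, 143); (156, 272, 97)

1

(16,15,29): 15²+16² = 481 < 841 = 29² → obtuse
(567,144,585): 144²+567² = 342225 = 585² → right
(288,194,78): 78+194 ≤ 288, not a triangle
(407,132,385): 132²+385² = 165649 = 407² → right
(924,935,143): 143²+924² = 874225 = 935² → right
(156,272,97): 97+156 ≤ 272, not a triangle
1 of the 6 is obtuse.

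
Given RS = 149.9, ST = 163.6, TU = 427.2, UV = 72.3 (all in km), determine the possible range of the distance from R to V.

The maximum is all hops collinear in one direction: 149.9 + 163.6 + 427.2 + 72.3 = 813.0.
The longest hop is 427.2; the others sum to 385.8. Folding the others back against it leaves at least 427.2 − 385.8 = 41.4.

41.4 ≤ RV ≤ 813.0 km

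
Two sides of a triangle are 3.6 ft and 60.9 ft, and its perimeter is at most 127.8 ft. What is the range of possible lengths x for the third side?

Triangle inequality alone gives 57.3 < x < 64.5.
The perimeter condition gives x ≤ 127.8 − 3.6 − 60.9 = 63.3.
Intersecting the two: 57.3 < x ≤ 63.3.

57.3 < x ≤ 63.3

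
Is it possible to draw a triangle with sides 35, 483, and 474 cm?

Yes

The longest side is 483, and the other two sum to 509.
Since 509 > 483, the triangle inequality holds.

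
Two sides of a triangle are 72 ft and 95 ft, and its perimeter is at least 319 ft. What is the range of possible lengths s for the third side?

152 ≤ s < 167

Triangle inequality alone gives 23 < s < 167.
The perimeter condition gives s ≥ 319 − 72 − 95 = 152.
Intersecting the two: 152 ≤ s < 167.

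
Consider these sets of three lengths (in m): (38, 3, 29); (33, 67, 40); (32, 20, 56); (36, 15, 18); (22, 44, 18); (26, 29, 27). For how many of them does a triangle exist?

(3,29,38): 3+29 ≤ 38 → not valid
(33,40,67): 33+40 > 67 → valid
(20,32,56): 20+32 ≤ 56 → not valid
(15,18,36): 15+18 ≤ 36 → not valid
(18,22,44): 18+22 ≤ 44 → not valid
(26,27,29): 26+27 > 29 → valid
2 of the 6 triples form a triangle.

2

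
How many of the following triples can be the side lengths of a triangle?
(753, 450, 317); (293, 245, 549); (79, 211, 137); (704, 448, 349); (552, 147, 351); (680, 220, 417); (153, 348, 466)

(317,450,753): 317+450 > 753 → valid
(245,293,549): 245+293 ≤ 549 → not valid
(79,137,211): 79+137 > 211 → valid
(349,448,704): 349+448 > 704 → valid
(147,351,552): 147+351 ≤ 552 → not valid
(220,417,680): 220+417 ≤ 680 → not valid
(153,348,466): 153+348 > 466 → valid
4 of the 7 triples form a triangle.

4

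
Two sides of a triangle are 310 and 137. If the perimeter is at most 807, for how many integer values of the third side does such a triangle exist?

Triangle inequality: 173 < x < 447. Perimeter ≤ 807 gives x ≤ 807 − 310 − 137 = 360.
So 173 < x ≤ 360; integers 174 through 360: 187 values.

187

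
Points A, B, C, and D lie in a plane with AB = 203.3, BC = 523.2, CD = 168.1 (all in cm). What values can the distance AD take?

151.8 ≤ AD ≤ 894.6 cm

The maximum is all hops collinear in one direction: 203.3 + 523.2 + 168.1 = 894.6.
The longest hop is 523.2; the others sum to 371.4. Folding the others back against it leaves at least 523.2 − 371.4 = 151.8.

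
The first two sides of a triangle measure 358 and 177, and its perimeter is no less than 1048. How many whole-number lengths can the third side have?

22

Triangle inequality: 181 < x < 535. Perimeter ≥ 1048 gives x ≥ 1048 − 358 − 177 = 513.
So 513 ≤ x < 535; integers 513 through 534: 22 values.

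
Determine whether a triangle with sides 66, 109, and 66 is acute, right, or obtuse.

Compare the square of the longest side to the sum of squares of the other two: 66² + 66² = 8712 < 11881 = 109².

obtuse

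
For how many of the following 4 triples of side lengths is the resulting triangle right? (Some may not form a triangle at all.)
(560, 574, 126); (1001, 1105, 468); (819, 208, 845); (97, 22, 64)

3

(560,574,126): 126²+560² = 329476 = 574² → right
(1001,1105,468): 468²+1001² = 1221025 = 1105² → right
(819,208,845): 208²+819² = 714025 = 845² → right
(97,22,64): 22+64 ≤ 97, not a triangle
3 of the 4 are right.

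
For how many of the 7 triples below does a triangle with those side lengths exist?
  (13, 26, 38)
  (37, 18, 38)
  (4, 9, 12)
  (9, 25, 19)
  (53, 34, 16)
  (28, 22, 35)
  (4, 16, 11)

(13,26,38): 13+26 > 38 → valid
(18,37,38): 18+37 > 38 → valid
(4,9,12): 4+9 > 12 → valid
(9,19,25): 9+19 > 25 → valid
(16,34,53): 16+34 ≤ 53 → not valid
(22,28,35): 22+28 > 35 → valid
(4,11,16): 4+11 ≤ 16 → not valid
5 of the 7 triples form a triangle.

5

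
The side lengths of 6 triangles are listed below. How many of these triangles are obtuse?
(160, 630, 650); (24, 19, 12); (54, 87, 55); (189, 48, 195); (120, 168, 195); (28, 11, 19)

3

(160,630,650): 160²+630² = 422500 = 650² → right
(24,19,12): 12²+19² = 505 < 576 = 24² → obtuse
(54,87,55): 54²+55² = 5941 < 7569 = 87² → obtuse
(189,48,195): 48²+189² = 38025 = 195² → right
(120,168,195): 120²+168² = 42624 > 38025 = 195² → acute
(28,11,19): 11²+19² = 482 < 784 = 28² → obtuse
3 of the 6 are obtuse.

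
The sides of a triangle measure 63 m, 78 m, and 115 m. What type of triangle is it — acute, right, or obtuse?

obtuse

Compare the square of the longest side to the sum of squares of the other two: 63² + 78² = 10053 < 13225 = 115².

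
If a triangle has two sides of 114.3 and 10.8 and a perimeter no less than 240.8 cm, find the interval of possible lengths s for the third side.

Triangle inequality alone gives 103.5 < s < 125.1.
The perimeter condition gives s ≥ 240.8 − 114.3 − 10.8 = 115.7.
Intersecting the two: 115.7 ≤ s < 125.1.

115.7 ≤ s < 125.1 cm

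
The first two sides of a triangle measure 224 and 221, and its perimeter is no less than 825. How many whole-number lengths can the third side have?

65

Triangle inequality: 3 < x < 445. Perimeter ≥ 825 gives x ≥ 825 − 224 − 221 = 380.
So 380 ≤ x < 445; integers 380 through 444: 65 values.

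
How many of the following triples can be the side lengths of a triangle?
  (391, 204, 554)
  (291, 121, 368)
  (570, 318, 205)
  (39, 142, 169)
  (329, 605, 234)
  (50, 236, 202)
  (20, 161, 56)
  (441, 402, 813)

5

(204,391,554): 204+391 > 554 → valid
(121,291,368): 121+291 > 368 → valid
(205,318,570): 205+318 ≤ 570 → not valid
(39,142,169): 39+142 > 169 → valid
(234,329,605): 234+329 ≤ 605 → not valid
(50,202,236): 50+202 > 236 → valid
(20,56,161): 20+56 ≤ 161 → not valid
(402,441,813): 402+441 > 813 → valid
5 of the 8 triples form a triangle.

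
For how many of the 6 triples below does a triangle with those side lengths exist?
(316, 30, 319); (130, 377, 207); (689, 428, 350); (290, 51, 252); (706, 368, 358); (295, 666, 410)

(30,316,319): 30+316 > 319 → valid
(130,207,377): 130+207 ≤ 377 → not valid
(350,428,689): 350+428 > 689 → valid
(51,252,290): 51+252 > 290 → valid
(358,368,706): 358+368 > 706 → valid
(295,410,666): 295+410 > 666 → valid
5 of the 6 triples form a triangle.

5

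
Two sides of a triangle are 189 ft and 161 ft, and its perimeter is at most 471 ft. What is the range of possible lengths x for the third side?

Triangle inequality alone gives 28 < x < 350.
The perimeter condition gives x ≤ 471 − 189 − 161 = 121.
Intersecting the two: 28 < x ≤ 121.

28 < x ≤ 121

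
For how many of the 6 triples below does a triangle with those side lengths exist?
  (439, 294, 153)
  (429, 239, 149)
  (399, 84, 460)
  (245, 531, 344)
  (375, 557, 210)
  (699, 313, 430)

(153,294,439): 153+294 > 439 → valid
(149,239,429): 149+239 ≤ 429 → not valid
(84,399,460): 84+399 > 460 → valid
(245,344,531): 245+344 > 531 → valid
(210,375,557): 210+375 > 557 → valid
(313,430,699): 313+430 > 699 → valid
5 of the 6 triples form a triangle.

5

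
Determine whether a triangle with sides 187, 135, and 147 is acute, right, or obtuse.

acute

Compare the square of the longest side to the sum of squares of the other two: 135² + 147² = 39834 > 34969 = 187².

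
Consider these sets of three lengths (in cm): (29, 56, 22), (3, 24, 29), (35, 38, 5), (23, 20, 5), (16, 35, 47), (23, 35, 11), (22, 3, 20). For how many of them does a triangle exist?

4

(22,29,56): 22+29 ≤ 56 → not valid
(3,24,29): 3+24 ≤ 29 → not valid
(5,35,38): 5+35 > 38 → valid
(5,20,23): 5+20 > 23 → valid
(16,35,47): 16+35 > 47 → valid
(11,23,35): 11+23 ≤ 35 → not valid
(3,20,22): 3+20 > 22 → valid
4 of the 7 triples form a triangle.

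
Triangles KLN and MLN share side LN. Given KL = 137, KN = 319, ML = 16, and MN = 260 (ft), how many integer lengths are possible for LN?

From triangle KLN: 182 < LN < 456.
From triangle MLN: 244 < LN < 276.
Intersection: 244 < LN < 276, so integers 245 through 275: 31 values.

31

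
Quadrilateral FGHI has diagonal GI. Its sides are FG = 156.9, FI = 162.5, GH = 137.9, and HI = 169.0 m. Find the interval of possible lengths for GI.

From triangle FGI: |156.9 − 162.5| < GI < 156.9 + 162.5, i.e. 5.6 < GI < 319.4.
From triangle HGI: 31.1 < GI < 306.9.
Both must hold, so GI lies in the intersection.

31.1 < GI < 306.9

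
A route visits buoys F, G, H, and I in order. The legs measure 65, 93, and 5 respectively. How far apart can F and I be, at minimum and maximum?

The maximum is all hops collinear in one direction: 65 + 93 + 5 = 163.
The longest hop is 93; the others sum to 70. Folding the others back against it leaves at least 93 − 70 = 23.

23 ≤ FI ≤ 163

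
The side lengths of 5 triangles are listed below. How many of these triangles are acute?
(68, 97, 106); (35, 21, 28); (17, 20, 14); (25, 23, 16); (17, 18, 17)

4

(68,97,106): 68²+97² = 14033 > 11236 = 106² → acute
(35,21,28): 21²+28² = 1225 = 35² → right
(17,20,14): 14²+17² = 485 > 400 = 20² → acute
(25,23,16): 16²+23² = 785 > 625 = 25² → acute
(17,18,17): 17²+17² = 578 > 324 = 18² → acute
4 of the 5 are acute.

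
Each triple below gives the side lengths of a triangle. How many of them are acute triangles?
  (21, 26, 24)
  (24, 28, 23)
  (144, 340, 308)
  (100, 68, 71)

(21,26,24): 21²+24² = 1017 > 676 = 26² → acute
(24,28,23): 23²+24² = 1105 > 784 = 28² → acute
(144,340,308): 144²+308² = 115600 = 340² → right
(100,68,71): 68²+71² = 9665 < 10000 = 100² → obtuse
2 of the 4 are acute.

2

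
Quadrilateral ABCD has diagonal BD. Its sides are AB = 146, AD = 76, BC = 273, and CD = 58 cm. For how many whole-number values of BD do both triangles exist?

From triangle ABD: 70 < BD < 222.
From triangle CBD: 215 < BD < 331.
Intersection: 215 < BD < 222, so integers 216 through 221: 6 values.

6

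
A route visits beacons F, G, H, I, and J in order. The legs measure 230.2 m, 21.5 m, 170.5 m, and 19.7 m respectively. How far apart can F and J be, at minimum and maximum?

The maximum is all hops collinear in one direction: 230.2 + 21.5 + 170.5 + 19.7 = 441.9.
The longest hop is 230.2; the others sum to 211.7. Folding the others back against it leaves at least 230.2 − 211.7 = 18.5.

18.5 ≤ FJ ≤ 441.9 m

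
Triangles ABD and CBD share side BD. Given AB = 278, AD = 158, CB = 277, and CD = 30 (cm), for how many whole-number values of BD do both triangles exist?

59

From triangle ABD: 120 < BD < 436.
From triangle CBD: 247 < BD < 307.
Intersection: 247 < BD < 307, so integers 248 through 306: 59 values.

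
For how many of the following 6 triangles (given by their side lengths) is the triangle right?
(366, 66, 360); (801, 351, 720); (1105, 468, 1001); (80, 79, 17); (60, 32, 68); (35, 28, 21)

5

(366,66,360): 66²+360² = 133956 = 366² → right
(801,351,720): 351²+720² = 641601 = 801² → right
(1105,468,1001): 468²+1001² = 1221025 = 1105² → right
(80,79,17): 17²+79² = 6530 > 6400 = 80² → acute
(60,32,68): 32²+60² = 4624 = 68² → right
(35,28,21): 21²+28² = 1225 = 35² → right
5 of the 6 are right.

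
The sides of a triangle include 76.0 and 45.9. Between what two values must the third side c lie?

30.1 < c < 121.9

By the triangle inequality, c must be less than 76.0 + 45.9 = 121.9 and greater than |76.0 − 45.9| = 30.1.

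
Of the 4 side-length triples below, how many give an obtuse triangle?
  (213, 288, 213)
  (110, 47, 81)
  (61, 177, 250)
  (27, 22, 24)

1

(213,288,213): 213²+213² = 90738 > 82944 = 288² → acute
(110,47,81): 47²+81² = 8770 < 12100 = 110² → obtuse
(61,177,250): 61+177 ≤ 250, not a triangle
(27,22,24): 22²+24² = 1060 > 729 = 27² → acute
1 of the 4 is obtuse.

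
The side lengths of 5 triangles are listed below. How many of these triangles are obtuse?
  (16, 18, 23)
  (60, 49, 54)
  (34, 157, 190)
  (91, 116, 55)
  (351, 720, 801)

(16,18,23): 16²+18² = 580 > 529 = 23² → acute
(60,49,54): 49²+54² = 5317 > 3600 = 60² → acute
(34,157,190): 34²+157² = 25805 < 36100 = 190² → obtuse
(91,116,55): 55²+91² = 11306 < 13456 = 116² → obtuse
(351,720,801): 351²+720² = 641601 = 801² → right
2 of the 5 are obtuse.

2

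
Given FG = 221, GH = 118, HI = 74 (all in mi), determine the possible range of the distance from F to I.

The maximum is all hops collinear in one direction: 221 + 118 + 74 = 413.
The longest hop is 221; the others sum to 192. Folding the others back against it leaves at least 221 − 192 = 29.

29 ≤ FI ≤ 413 mi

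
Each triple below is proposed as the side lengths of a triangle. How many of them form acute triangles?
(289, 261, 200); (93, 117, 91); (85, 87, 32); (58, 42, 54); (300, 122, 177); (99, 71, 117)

(289,261,200): 200²+261² = 108121 > 83521 = 289² → acute
(93,117,91): 91²+93² = 16930 > 13689 = 117² → acute
(85,87,32): 32²+85² = 8249 > 7569 = 87² → acute
(58,42,54): 42²+54² = 4680 > 3364 = 58² → acute
(300,122,177): 122+177 ≤ 300, not a triangle
(99,71,117): 71²+99² = 14842 > 13689 = 117² → acute
5 of the 6 are acute.

5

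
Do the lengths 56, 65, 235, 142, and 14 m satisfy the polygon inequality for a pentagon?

A pentagon exists iff every side is shorter than the sum of the others — equivalently, the longest side is less than the sum of the rest.
Longest side 235 < 277 (sum of the remaining 4), so yes.

Yes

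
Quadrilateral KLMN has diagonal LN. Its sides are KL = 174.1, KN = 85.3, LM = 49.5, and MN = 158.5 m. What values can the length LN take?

From triangle KLN: |174.1 − 85.3| < LN < 174.1 + 85.3, i.e. 88.8 < LN < 259.4.
From triangle MLN: 109.0 < LN < 208.0.
Both must hold, so LN lies in the intersection.

109.0 < LN < 208.0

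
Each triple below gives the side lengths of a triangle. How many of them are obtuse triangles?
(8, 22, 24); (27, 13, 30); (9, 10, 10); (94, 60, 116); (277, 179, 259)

(8,22,24): 8²+22² = 548 < 576 = 24² → obtuse
(27,13,30): 13²+27² = 898 < 900 = 30² → obtuse
(9,10,10): 9²+10² = 181 > 100 = 10² → acute
(94,60,116): 60²+94² = 12436 < 13456 = 116² → obtuse
(277,179,259): 179²+259² = 99122 > 76729 = 277² → acute
3 of the 5 are obtuse.

3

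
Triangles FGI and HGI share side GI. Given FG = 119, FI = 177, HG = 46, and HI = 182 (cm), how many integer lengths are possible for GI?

91

From triangle FGI: 58 < GI < 296.
From triangle HGI: 136 < GI < 228.
Intersection: 136 < GI < 228, so integers 137 through 227: 91 values.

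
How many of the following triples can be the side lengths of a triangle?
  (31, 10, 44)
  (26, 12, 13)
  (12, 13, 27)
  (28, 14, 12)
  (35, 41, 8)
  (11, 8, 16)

(10,31,44): 10+31 ≤ 44 → not valid
(12,13,26): 12+13 ≤ 26 → not valid
(12,13,27): 12+13 ≤ 27 → not valid
(12,14,28): 12+14 ≤ 28 → not valid
(8,35,41): 8+35 > 41 → valid
(8,11,16): 8+11 > 16 → valid
2 of the 6 triples form a triangle.

2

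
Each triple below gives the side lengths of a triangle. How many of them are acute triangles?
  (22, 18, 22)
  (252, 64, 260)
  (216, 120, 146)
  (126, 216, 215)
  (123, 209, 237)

(22,18,22): 18²+22² = 808 > 484 = 22² → acute
(252,64,260): 64²+252² = 67600 = 260² → right
(216,120,146): 120²+146² = 35716 < 46656 = 216² → obtuse
(126,216,215): 126²+215² = 62101 > 46656 = 216² → acute
(123,209,237): 123²+209² = 58810 > 56169 = 237² → acute
3 of the 5 are acute.

3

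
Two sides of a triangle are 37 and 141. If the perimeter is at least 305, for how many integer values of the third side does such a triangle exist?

Triangle inequality: 104 < x < 178. Perimeter ≥ 305 gives x ≥ 305 − 37 − 141 = 127.
So 127 ≤ x < 178; integers 127 through 177: 51 values.

51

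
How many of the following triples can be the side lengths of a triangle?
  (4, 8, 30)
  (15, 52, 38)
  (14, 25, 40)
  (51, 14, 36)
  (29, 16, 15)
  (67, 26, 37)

2

(4,8,30): 4+8 ≤ 30 → not valid
(15,38,52): 15+38 > 52 → valid
(14,25,40): 14+25 ≤ 40 → not valid
(14,36,51): 14+36 ≤ 51 → not valid
(15,16,29): 15+16 > 29 → valid
(26,37,67): 26+37 ≤ 67 → not valid
2 of the 6 triples form a triangle.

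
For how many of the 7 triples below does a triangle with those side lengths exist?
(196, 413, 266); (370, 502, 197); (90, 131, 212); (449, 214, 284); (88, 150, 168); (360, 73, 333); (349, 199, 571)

6

(196,266,413): 196+266 > 413 → valid
(197,370,502): 197+370 > 502 → valid
(90,131,212): 90+131 > 212 → valid
(214,284,449): 214+284 > 449 → valid
(88,150,168): 88+150 > 168 → valid
(73,333,360): 73+333 > 360 → valid
(199,349,571): 199+349 ≤ 571 → not valid
6 of the 7 triples form a triangle.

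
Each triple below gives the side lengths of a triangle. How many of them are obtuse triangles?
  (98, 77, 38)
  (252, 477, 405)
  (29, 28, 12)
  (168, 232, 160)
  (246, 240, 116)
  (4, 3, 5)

1

(98,77,38): 38²+77² = 7373 < 9604 = 98² → obtuse
(252,477,405): 252²+405² = 227529 = 477² → right
(29,28,12): 12²+28² = 928 > 841 = 29² → acute
(168,232,160): 160²+168² = 53824 = 232² → right
(246,240,116): 116²+240² = 71056 > 60516 = 246² → acute
(4,3,5): 3²+4² = 25 = 5² → right
1 of the 6 is obtuse.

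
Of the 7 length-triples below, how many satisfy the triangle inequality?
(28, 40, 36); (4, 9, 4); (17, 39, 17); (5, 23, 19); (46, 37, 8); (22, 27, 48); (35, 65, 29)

(28,36,40): 28+36 > 40 → valid
(4,4,9): 4+4 ≤ 9 → not valid
(17,17,39): 17+17 ≤ 39 → not valid
(5,19,23): 5+19 > 23 → valid
(8,37,46): 8+37 ≤ 46 → not valid
(22,27,48): 22+27 > 48 → valid
(29,35,65): 29+35 ≤ 65 → not valid
3 of the 7 triples form a triangle.

3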